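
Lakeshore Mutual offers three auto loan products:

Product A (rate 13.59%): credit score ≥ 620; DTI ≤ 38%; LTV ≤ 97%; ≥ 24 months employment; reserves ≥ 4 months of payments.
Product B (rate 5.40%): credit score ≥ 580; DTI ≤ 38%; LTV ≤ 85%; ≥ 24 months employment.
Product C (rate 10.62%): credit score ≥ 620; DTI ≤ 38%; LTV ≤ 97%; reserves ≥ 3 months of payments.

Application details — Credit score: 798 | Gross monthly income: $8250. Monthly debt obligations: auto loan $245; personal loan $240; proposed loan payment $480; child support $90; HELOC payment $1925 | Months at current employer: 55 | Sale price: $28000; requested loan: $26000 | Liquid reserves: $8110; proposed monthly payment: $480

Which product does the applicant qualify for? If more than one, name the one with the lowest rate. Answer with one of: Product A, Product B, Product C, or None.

Product C

Total debts = (245 + 240 + 480 + 90 + 1,925) = 2,980; DTI = 2,980/8,250 = 36.1%.
LTV = 26,000/28,000 = 92.9%.
Reserves = 8,110/480 = 16.9 months.
Product A: score 798 ≥ 620; DTI 36.1% ≤ 38%; LTV 92.9% ≤ 97%; employment 55 ≥ 24 mo; reserves 16.9 ≥ 4 mo → qualifies.
Product B: score 798 ≥ 580; DTI 36.1% ≤ 38%; LTV 92.9% > 85%; employment 55 ≥ 24 mo → does not qualify.
Product C: score 798 ≥ 620; DTI 36.1% ≤ 38%; LTV 92.9% ≤ 97%; reserves 16.9 ≥ 3 mo → qualifies.
Qualifying: Product A, Product C. Lowest rate is 10.62% → Product C.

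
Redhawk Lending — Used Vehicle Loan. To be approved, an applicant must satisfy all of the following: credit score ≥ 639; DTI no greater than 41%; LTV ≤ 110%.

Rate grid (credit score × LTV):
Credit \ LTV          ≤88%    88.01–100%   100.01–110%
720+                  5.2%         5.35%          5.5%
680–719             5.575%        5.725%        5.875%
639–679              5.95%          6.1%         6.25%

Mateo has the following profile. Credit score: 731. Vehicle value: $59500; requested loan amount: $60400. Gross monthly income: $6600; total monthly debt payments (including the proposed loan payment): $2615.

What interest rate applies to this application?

Credit score 731 ≥ 639; DTI = 2,615/6,600 = 39.6% ≤ 41%
Loan-to-value = 60,400/59,500 = 101.5% — pass (110% max)
Score 731 is in the 720+ band; LTV 101.5% is in the 100.01–110% band → 5.5%.

5.5%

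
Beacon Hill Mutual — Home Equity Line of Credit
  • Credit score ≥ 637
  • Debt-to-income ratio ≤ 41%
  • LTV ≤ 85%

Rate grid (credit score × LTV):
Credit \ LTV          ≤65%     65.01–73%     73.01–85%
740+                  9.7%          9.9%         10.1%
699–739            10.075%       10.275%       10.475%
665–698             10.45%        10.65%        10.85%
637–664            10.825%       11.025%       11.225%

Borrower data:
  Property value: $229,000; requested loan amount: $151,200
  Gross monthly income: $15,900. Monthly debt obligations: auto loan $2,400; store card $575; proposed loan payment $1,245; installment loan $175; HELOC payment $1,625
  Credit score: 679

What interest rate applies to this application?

10.65%

Credit score 679 ≥ 637; Total monthly debts = (2,400 + 575 + 1,245 + 175 + 1,625) = 6,020. Debt-to-income = 6,020/15,900 = 37.9% — meets 41% limit
LTV: 151,200 ÷ 229,000 = 66%, within 85% cap
Score 679 is in the 665–698 band; LTV 66% is in the 65.01–73% band → 10.65%.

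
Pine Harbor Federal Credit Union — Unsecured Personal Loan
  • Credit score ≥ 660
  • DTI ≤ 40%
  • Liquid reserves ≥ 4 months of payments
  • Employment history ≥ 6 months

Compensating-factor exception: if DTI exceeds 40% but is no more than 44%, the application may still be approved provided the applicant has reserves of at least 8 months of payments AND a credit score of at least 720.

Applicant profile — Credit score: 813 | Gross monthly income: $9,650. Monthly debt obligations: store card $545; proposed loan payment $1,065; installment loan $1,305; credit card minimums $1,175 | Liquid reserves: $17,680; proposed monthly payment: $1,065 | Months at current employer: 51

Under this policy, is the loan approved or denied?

Credit score 813 ≥ 660 (meets base)
Total debts = (545 + 1,065 + 1,305 + 1,175) = 4,090. DTI = 4,090/9,650 = 42.4% > 40% — standard DTI limit exceeded.
Liquid reserves cover 17,680/1,065 = 16.6 months — ≥ 4 required
Employment 51 ≥ 6 months
42.4% falls in the override range (40%–44%), so the compensating-factor test applies.
Override check — reserves: 16.6 mo (ok); score: 813 (ok).
Both compensating conditions met → exception applies.

Approved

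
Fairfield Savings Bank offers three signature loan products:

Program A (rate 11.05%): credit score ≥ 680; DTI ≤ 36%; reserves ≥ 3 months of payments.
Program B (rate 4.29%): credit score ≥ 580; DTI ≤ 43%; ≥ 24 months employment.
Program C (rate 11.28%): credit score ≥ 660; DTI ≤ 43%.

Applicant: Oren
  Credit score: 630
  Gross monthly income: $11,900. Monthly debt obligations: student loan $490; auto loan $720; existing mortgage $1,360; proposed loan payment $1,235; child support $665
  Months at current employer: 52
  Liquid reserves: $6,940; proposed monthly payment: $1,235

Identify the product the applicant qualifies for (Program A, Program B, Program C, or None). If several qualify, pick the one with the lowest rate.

Program B

Total debts = (490 + 720 + 1,360 + 1,235 + 665) = 4,470; DTI = 4,470/11,900 = 37.6%.
Reserves = 6,940/1,235 = 5.6 months.
Program A: score 630 < 680; DTI 37.6% > 36%; reserves 5.6 ≥ 3 mo → does not qualify.
Program B: score 630 ≥ 580; DTI 37.6% ≤ 43%; employment 52 ≥ 24 mo → qualifies.
Program C: score 630 < 660; DTI 37.6% ≤ 43% → does not qualify.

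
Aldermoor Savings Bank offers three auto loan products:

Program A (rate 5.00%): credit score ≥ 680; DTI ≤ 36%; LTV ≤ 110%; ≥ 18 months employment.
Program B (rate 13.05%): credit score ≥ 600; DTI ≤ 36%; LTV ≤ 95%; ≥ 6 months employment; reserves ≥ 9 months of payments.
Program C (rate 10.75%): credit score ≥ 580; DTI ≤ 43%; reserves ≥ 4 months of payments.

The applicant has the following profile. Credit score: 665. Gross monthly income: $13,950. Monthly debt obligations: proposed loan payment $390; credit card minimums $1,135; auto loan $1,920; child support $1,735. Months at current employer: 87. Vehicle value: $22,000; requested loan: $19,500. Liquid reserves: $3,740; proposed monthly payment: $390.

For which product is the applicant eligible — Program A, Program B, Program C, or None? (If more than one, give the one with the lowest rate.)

Program C

Total debts = (390 + 1,135 + 1,920 + 1,735) = 5,180; DTI = 5,180/13,950 = 37.1%.
LTV = 19,500/22,000 = 88.6%.
Reserves = 3,740/390 = 9.6 months.
Program A: score 665 < 680; DTI 37.1% > 36%; LTV 88.6% ≤ 110%; employment 87 ≥ 18 mo → does not qualify.
Program B: score 665 ≥ 600; DTI 37.1% > 36%; LTV 88.6% ≤ 95%; employment 87 ≥ 6 mo; reserves 9.6 ≥ 9 mo → does not qualify.
Program C: score 665 ≥ 580; DTI 37.1% ≤ 43%; reserves 9.6 ≥ 4 mo → qualifies.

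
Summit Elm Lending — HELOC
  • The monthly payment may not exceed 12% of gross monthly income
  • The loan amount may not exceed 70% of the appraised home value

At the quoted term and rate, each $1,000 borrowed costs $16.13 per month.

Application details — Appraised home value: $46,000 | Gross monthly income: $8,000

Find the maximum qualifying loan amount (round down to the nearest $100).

$32,200

Payment cap: 12% × $8,000 = $960/month.
At $16.13 per $1,000, that supports 960/16.13 × 1,000 ≈ $59,516 → $59,500.
LTV cap: 70% × $46,000 = $32,200 → $32,200.
Binding constraint: loan-to-value.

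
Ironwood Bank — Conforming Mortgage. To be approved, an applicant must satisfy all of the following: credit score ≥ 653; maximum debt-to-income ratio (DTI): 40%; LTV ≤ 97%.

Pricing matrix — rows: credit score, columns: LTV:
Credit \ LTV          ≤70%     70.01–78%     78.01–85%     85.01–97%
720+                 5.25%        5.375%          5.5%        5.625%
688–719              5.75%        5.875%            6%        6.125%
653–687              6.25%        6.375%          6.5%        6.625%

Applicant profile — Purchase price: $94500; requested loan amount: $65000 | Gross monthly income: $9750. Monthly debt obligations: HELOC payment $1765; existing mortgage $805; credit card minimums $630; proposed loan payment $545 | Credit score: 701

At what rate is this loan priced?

5.75%

Credit score 701 ≥ 653; Total monthly debts = (1,765 + 805 + 630 + 545) = 3,745. DTI: 3,745 ÷ 9,750 = 38.4%, within the 40% cap
Loan-to-value = 65,000/94,500 = 68.8% — pass (97% max)
Credit 701 → row 688–719; LTV 68.8% → column ≤70%. Grid cell → 5.75%.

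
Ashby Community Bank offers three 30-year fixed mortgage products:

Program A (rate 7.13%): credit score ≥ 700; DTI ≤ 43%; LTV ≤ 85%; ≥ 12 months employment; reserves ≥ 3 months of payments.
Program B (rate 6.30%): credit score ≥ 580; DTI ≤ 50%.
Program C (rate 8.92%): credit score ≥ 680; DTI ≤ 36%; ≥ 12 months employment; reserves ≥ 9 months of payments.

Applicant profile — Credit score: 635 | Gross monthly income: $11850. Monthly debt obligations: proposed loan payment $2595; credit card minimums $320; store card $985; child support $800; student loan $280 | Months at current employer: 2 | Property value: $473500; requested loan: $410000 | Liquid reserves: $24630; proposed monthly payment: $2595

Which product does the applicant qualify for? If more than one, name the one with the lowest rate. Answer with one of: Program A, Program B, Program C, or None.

Program B

Total debts = (2,595 + 320 + 985 + 800 + 280) = 4,980; DTI = 4,980/11,850 = 42%.
LTV = 410,000/473,500 = 86.6%.
Reserves = 24,630/2,595 = 9.5 months.
Program A: score 635 < 700; DTI 42% ≤ 43%; LTV 86.6% > 85%; employment 2 < 12 mo; reserves 9.5 ≥ 3 mo → does not qualify.
Program B: score 635 ≥ 580; DTI 42% ≤ 50% → qualifies.
Program C: score 635 < 680; DTI 42% > 36%; employment 2 < 12 mo; reserves 9.5 ≥ 9 mo → does not qualify.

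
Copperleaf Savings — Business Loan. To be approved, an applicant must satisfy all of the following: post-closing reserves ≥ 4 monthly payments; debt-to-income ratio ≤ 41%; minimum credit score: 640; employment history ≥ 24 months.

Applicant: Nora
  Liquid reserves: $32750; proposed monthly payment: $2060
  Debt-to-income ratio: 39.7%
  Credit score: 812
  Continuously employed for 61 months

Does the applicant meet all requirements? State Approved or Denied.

Approved

Liquid reserves cover 32,750/2,060 = 15.9 months — ≥ 4 required
Debt-to-income 39.7% vs 41% cap — pass
Credit score 812 ≥ 640 (meets)
Employment 61 ≥ 24 months
All criteria satisfied.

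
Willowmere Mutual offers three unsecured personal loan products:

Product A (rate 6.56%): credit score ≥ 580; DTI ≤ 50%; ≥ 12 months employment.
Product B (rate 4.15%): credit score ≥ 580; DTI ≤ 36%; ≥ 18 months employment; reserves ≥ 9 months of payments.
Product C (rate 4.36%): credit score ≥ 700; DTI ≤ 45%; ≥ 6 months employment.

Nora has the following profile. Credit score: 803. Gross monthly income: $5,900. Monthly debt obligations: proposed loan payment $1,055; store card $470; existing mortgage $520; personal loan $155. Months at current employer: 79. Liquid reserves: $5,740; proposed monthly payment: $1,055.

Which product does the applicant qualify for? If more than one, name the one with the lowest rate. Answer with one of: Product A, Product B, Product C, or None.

Product C

Total debts = (1,055 + 470 + 520 + 155) = 2,200; DTI = 2,200/5,900 = 37.3%.
Reserves = 5,740/1,055 = 5.4 months.
Product A: score 803 ≥ 580; DTI 37.3% ≤ 50%; employment 79 ≥ 12 mo → qualifies.
Product B: score 803 ≥ 580; DTI 37.3% > 36%; employment 79 ≥ 18 mo; reserves 5.4 < 9 mo → does not qualify.
Product C: score 803 ≥ 700; DTI 37.3% ≤ 45%; employment 79 ≥ 6 mo → qualifies.
Qualifying: Product A, Product C. Lowest rate is 4.36% → Product C.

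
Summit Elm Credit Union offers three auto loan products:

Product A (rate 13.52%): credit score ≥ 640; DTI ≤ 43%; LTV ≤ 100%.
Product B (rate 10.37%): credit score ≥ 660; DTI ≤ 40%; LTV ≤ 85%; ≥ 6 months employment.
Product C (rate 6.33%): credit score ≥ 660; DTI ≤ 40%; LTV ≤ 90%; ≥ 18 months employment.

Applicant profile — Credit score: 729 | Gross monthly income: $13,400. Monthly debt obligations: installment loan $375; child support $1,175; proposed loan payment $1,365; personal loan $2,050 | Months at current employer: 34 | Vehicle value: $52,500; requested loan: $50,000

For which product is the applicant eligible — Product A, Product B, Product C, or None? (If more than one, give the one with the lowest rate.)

Product A

Total debts = (375 + 1,175 + 1,365 + 2,050) = 4,965; DTI = 4,965/13,400 = 37.1%.
LTV = 50,000/52,500 = 95.2%.
Product A: score 729 ≥ 640; DTI 37.1% ≤ 43%; LTV 95.2% ≤ 100% → qualifies.
Product B: score 729 ≥ 660; DTI 37.1% ≤ 40%; LTV 95.2% > 85%; employment 34 ≥ 6 mo → does not qualify.
Product C: score 729 ≥ 660; DTI 37.1% ≤ 40%; LTV 95.2% > 90%; employment 34 ≥ 18 mo → does not qualify.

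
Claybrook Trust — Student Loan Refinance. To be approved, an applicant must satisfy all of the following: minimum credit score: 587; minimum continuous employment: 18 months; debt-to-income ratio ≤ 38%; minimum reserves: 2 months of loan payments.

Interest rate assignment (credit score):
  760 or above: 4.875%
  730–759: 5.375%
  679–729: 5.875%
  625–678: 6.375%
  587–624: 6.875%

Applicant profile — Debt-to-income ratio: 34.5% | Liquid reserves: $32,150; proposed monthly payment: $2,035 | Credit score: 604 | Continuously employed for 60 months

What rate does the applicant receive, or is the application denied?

Credit score 604 ≥ 587 (meets minimum)
Debt-to-income 34.5% vs 38% cap — pass
Employment 60 ≥ 18 months
Reserves = 32,150/2,035 = 15.8 months ≥ 2
All requirements met. Score 604 falls in the 587–624 tier → 6.875%.

Approved at 6.875%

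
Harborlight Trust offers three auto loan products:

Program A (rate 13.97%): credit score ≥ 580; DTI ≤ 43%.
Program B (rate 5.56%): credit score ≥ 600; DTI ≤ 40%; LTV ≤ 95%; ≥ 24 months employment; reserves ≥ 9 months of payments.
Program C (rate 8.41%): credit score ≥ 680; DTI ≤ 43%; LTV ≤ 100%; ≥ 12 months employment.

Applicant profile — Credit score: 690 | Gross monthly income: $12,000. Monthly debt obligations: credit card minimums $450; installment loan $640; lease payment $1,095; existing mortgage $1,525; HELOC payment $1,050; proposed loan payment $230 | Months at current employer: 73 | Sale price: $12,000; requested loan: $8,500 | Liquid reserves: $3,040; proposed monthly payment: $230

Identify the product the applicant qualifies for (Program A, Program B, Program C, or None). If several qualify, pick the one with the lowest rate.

Total debts = (450 + 640 + 1,095 + 1,525 + 1,050 + 230) = 4,990; DTI = 4,990/12,000 = 41.6%.
LTV = 8,500/12,000 = 70.8%.
Reserves = 3,040/230 = 13.2 months.
Program A: score 690 ≥ 580; DTI 41.6% ≤ 43% → qualifies.
Program B: score 690 ≥ 600; DTI 41.6% > 40%; LTV 70.8% ≤ 95%; employment 73 ≥ 24 mo; reserves 13.2 ≥ 9 mo → does not qualify.
Program C: score 690 ≥ 680; DTI 41.6% ≤ 43%; LTV 70.8% ≤ 100%; employment 73 ≥ 12 mo → qualifies.
Qualifying: Program A, Program C. Lowest rate is 8.41% → Program C.

Program C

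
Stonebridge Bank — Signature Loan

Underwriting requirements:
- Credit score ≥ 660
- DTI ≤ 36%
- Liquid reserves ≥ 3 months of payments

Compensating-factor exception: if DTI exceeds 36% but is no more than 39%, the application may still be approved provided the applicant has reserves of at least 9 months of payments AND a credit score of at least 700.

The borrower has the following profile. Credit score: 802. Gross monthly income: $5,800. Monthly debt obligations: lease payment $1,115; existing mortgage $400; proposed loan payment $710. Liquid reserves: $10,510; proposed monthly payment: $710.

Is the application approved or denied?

Credit score 802 ≥ 660 (meets base)
Total debts = (1,115 + 400 + 710) = 2,225. DTI: 2,225 ÷ 5,800 = 38.4%, over the 36% base limit.
Reserves: 10,510 ÷ 710 = 14.8 months (meets 3-month minimum)
DTI 38.4% is within the 36%–39% exception band; checking compensating factors.
Override check — reserves: 14.8 mo (ok); score: 802 (ok).
Both override conditions satisfied; DTI exception granted.

Approved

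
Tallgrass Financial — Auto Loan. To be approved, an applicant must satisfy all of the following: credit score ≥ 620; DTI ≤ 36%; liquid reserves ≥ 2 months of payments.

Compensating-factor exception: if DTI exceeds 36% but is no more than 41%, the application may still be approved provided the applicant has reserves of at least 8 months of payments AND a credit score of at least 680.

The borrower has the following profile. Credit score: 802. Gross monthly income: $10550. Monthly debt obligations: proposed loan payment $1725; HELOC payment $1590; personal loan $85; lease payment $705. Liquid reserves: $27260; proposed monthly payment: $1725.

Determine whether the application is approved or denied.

Approved

Credit score 802 ≥ 620 (meets base)
Total debts = (1,725 + 1,590 + 85 + 705) = 4,105. DTI = 4,105/10,550 = 38.9% > 36% — standard DTI limit exceeded.
Liquid reserves cover 27,260/1,725 = 15.8 months — ≥ 2 required
38.9% falls in the override range (36%–41%), so the compensating-factor test applies.
Override check — reserves: 15.8 mo (ok); score: 802 (ok).
Both override conditions satisfied; DTI exception granted.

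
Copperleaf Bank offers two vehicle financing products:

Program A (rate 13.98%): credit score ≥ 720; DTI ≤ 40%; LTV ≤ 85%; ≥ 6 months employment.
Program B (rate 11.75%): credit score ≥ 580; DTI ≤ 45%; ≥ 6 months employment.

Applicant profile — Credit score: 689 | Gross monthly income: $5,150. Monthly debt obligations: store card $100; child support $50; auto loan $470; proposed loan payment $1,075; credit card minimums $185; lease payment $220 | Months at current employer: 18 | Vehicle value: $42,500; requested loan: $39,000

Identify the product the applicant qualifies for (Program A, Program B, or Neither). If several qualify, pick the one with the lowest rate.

Total debts = (100 + 50 + 470 + 1,075 + 185 + 220) = 2,100; DTI = 2,100/5,150 = 40.8%.
LTV = 39,000/42,500 = 91.8%.
Program A: score 689 < 720; DTI 40.8% > 40%; LTV 91.8% > 85%; employment 18 ≥ 6 mo → does not qualify.
Program B: score 689 ≥ 580; DTI 40.8% ≤ 45%; employment 18 ≥ 6 mo → qualifies.

Program B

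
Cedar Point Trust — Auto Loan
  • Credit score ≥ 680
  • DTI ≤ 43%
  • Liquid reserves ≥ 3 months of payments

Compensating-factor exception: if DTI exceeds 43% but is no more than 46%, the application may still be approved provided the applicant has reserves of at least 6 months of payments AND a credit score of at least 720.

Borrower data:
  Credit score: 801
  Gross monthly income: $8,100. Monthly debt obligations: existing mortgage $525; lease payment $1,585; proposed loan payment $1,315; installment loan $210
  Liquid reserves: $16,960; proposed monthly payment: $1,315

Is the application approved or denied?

Approved

Credit score 801 ≥ 680 (meets base)
Total debts = (525 + 1,585 + 1,315 + 210) = 3,635. DTI: 3,635 ÷ 8,100 = 44.9%, over the 43% base limit.
Reserves: 16,960 ÷ 1,315 = 12.9 months (meets 3-month minimum)
DTI 44.9% is within the 43%–46% exception band; checking compensating factors.
Override check — reserves: 12.9 mo (ok); score: 801 (ok).
Both compensating conditions met → exception applies.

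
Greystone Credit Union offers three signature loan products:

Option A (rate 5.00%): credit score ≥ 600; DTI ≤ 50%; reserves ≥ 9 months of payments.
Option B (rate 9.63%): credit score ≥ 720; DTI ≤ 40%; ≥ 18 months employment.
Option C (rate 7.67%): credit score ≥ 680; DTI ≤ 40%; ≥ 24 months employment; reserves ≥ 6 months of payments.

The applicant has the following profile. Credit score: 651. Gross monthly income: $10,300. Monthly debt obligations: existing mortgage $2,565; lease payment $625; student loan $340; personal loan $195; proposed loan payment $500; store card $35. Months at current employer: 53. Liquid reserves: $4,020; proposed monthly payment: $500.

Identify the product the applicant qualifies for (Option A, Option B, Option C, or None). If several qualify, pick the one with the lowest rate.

Total debts = (2,565 + 625 + 340 + 195 + 500 + 35) = 4,260; DTI = 4,260/10,300 = 41.4%.
Reserves = 4,020/500 = 8.0 months.
Option A: score 651 ≥ 600; DTI 41.4% ≤ 50%; reserves 8.0 < 9 mo → does not qualify.
Option B: score 651 < 720; DTI 41.4% > 40%; employment 53 ≥ 18 mo → does not qualify.
Option C: score 651 < 680; DTI 41.4% > 40%; employment 53 ≥ 24 mo; reserves 8.0 ≥ 6 mo → does not qualify.

None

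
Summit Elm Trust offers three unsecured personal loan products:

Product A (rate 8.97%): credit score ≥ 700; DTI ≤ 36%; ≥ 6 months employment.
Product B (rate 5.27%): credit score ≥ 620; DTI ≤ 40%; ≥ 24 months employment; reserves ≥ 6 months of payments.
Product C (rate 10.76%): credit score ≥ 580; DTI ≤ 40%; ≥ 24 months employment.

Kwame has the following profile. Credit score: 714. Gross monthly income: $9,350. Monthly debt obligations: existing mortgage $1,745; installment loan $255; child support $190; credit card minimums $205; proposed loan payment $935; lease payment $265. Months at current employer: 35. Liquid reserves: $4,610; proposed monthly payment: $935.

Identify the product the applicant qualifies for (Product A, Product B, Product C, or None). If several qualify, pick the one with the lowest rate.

Product C

Total debts = (1,745 + 255 + 190 + 205 + 935 + 265) = 3,595; DTI = 3,595/9,350 = 38.4%.
Reserves = 4,610/935 = 4.9 months.
Product A: score 714 ≥ 700; DTI 38.4% > 36%; employment 35 ≥ 6 mo → does not qualify.
Product B: score 714 ≥ 620; DTI 38.4% ≤ 40%; employment 35 ≥ 24 mo; reserves 4.9 < 6 mo → does not qualify.
Product C: score 714 ≥ 580; DTI 38.4% ≤ 40%; employment 35 ≥ 24 mo → qualifies.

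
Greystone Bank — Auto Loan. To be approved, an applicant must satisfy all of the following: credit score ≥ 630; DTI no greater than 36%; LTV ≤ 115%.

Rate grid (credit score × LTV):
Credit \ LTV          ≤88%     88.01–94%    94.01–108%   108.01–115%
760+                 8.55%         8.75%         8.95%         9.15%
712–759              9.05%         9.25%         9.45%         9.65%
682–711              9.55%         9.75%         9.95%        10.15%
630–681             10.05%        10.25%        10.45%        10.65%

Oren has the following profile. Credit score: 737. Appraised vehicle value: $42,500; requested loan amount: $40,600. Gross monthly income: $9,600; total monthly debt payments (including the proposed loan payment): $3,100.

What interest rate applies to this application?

9.45%

Credit score 737 ≥ 630; DTI: 3,100 ÷ 9,600 = 32.3%, within the 36% cap
LTV = 40,600/42,500 = 95.5% ≤ 115%
Credit 737 → row 712–759; LTV 95.5% → column 94.01–108%. Grid cell → 9.45%.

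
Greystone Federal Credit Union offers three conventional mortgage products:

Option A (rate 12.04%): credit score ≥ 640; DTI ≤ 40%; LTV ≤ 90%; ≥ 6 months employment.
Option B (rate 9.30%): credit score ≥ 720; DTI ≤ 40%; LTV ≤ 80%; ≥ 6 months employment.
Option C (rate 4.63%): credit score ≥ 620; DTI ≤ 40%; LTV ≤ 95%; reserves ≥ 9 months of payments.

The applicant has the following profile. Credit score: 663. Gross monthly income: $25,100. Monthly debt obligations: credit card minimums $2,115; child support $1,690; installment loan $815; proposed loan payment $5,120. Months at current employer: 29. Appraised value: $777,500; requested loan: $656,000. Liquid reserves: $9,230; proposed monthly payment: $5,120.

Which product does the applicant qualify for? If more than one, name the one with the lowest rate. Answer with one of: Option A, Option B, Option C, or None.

Total debts = (2,115 + 1,690 + 815 + 5,120) = 9,740; DTI = 9,740/25,100 = 38.8%.
LTV = 656,000/777,500 = 84.4%.
Reserves = 9,230/5,120 = 1.8 months.
Option A: score 663 ≥ 640; DTI 38.8% ≤ 40%; LTV 84.4% ≤ 90%; employment 29 ≥ 6 mo → qualifies.
Option B: score 663 < 720; DTI 38.8% ≤ 40%; LTV 84.4% > 80%; employment 29 ≥ 6 mo → does not qualify.
Option C: score 663 ≥ 620; DTI 38.8% ≤ 40%; LTV 84.4% ≤ 95%; reserves 1.8 < 9 mo → does not qualify.

Option A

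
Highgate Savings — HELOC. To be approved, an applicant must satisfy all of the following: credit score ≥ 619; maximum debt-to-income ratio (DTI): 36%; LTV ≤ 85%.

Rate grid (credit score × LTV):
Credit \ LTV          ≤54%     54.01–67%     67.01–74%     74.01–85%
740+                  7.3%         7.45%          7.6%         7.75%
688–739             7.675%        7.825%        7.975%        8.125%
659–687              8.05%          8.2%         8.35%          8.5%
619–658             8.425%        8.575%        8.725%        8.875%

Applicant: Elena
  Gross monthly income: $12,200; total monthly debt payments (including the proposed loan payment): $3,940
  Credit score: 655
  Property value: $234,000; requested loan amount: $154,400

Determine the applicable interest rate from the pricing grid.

8.575%

Credit score 655 ≥ 619; DTI: 3,940 ÷ 12,200 = 32.3%, within the 36% cap
LTV = 154,400/234,000 = 66% ≤ 85%
Row: 655 falls in 619–658. Column: 66% falls in 54.01–67%. Rate = 8.575%.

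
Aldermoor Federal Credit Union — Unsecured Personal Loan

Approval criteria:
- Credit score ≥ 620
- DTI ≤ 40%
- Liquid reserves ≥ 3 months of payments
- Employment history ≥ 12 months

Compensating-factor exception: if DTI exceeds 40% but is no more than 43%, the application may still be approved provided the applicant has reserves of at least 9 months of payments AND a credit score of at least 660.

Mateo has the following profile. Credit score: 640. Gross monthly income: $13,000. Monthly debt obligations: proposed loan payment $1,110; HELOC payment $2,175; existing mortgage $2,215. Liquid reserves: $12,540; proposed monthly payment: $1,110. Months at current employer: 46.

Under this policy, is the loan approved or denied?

Denied

Credit score 640 ≥ 620 (meets base)
Total debts = (1,110 + 2,175 + 2,215) = 5,500. DTI: 5,500 ÷ 13,000 = 42.3%, over the 40% base limit.
Reserves: 12,540 ÷ 1,110 = 11.3 months (meets 3-month minimum)
Employment 46 ≥ 12 months
DTI 42.3% is within the 40%–43% exception band; checking compensating factors.
Reserves 11.3 ≥ 9 months; credit score 640 < 660.
Compensating-factor requirement not fully met.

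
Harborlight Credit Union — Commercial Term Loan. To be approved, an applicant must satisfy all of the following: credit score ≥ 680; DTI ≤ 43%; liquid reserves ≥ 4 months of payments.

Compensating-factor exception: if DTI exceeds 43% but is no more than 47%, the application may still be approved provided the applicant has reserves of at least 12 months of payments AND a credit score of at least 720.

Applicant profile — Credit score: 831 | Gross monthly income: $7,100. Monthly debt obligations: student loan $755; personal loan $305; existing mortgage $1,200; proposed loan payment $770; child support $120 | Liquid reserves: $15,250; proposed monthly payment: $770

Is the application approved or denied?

Credit score 831 ≥ 680 (meets base)
Total debts = (755 + 305 + 1,200 + 770 + 120) = 3,150. DTI = 3,150/7,100 = 44.4% > 43% — standard DTI limit exceeded.
Liquid reserves cover 15,250/770 = 19.8 months — ≥ 4 required
DTI 44.4% is within the 43%–47% exception band; checking compensating factors.
Override check — reserves: 19.8 mo (ok); score: 831 (ok).
Both compensating conditions met → exception applies.

Approved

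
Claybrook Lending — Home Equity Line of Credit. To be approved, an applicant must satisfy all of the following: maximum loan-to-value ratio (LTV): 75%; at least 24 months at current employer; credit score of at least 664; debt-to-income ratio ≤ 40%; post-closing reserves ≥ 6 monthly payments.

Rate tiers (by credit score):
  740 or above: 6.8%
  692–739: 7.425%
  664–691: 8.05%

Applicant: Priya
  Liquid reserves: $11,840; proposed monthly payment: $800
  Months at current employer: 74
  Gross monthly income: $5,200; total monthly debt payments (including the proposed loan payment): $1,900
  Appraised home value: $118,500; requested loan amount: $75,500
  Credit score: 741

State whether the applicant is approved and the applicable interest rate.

Approved at 6.8%

Credit score 741 ≥ 664 (meets minimum)
Employment 74 ≥ 24 months
Reserves: 11,840 ÷ 800 = 14.8 months (meets 6-month minimum)
DTI = 1,900/5,200 = 36.5% ≤ 40%
Loan-to-value = 75,500/118,500 = 63.7% — pass (75% max)
All requirements met. Score 741 falls in the 740 or above tier → 6.8%.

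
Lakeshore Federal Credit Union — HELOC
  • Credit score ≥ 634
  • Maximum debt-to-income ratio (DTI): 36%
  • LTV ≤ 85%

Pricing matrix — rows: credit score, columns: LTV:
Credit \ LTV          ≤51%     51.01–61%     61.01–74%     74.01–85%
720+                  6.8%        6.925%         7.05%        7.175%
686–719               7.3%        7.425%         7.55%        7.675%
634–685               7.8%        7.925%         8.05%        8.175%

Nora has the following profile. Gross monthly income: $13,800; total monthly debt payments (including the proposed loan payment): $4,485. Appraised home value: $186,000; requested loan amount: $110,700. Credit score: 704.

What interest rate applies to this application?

Credit score 704 ≥ 634; Debt-to-income = 4,485/13,800 = 32.5% — meets 36% limit
Loan-to-value = 110,700/186,000 = 59.5% — pass (85% max)
Credit 704 → row 686–719; LTV 59.5% → column 51.01–61%. Grid cell → 7.425%.

7.425%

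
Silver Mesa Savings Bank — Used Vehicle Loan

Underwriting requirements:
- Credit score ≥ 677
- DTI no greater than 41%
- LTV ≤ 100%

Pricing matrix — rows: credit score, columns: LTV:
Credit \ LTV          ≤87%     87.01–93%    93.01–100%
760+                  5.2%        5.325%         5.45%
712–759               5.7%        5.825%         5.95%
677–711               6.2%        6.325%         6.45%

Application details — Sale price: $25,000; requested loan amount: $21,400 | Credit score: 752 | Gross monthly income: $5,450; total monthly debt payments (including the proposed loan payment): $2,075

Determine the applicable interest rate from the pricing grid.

Credit score 752 ≥ 677; Debt-to-income = 2,075/5,450 = 38.1% — meets 41% limit
LTV: 21,400 ÷ 25,000 = 85.6%, within 100% cap
Score 752 is in the 712–759 band; LTV 85.6% is in the ≤87% band → 5.7%.

5.7%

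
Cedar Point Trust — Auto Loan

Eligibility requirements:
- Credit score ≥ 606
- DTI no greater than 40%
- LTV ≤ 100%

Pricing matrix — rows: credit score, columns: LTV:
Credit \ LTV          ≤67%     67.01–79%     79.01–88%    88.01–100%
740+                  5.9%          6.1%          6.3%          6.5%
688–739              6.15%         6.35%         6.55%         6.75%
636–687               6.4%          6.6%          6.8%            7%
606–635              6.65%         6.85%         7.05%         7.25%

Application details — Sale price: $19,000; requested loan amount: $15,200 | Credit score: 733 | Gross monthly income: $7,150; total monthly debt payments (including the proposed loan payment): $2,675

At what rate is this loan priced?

Credit score 733 ≥ 606; DTI = 2,675/7,150 = 37.4% ≤ 40%
LTV: 15,200 ÷ 19,000 = 80%, within 100% cap
Credit 733 → row 688–739; LTV 80% → column 79.01–88%. Grid cell → 6.55%.

6.55%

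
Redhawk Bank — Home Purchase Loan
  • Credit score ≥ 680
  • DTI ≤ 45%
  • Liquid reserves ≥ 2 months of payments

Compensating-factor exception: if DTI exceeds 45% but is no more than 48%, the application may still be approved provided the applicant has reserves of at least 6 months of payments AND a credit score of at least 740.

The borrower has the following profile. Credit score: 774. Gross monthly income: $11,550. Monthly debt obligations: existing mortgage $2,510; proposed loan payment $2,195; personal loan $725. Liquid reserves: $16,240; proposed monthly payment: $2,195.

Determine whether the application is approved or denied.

Credit score 774 ≥ 680 (meets base)
Total debts = (2,510 + 2,195 + 725) = 5,430. DTI: 5,430 ÷ 11,550 = 47%, over the 45% base limit.
Liquid reserves cover 16,240/2,195 = 7.4 months — ≥ 2 required
DTI 47% is within the 45%–48% exception band; checking compensating factors.
Reserves 7.4 ≥ 6 months; credit score 774 ≥ 740.
Both override conditions satisfied; DTI exception granted.

Approved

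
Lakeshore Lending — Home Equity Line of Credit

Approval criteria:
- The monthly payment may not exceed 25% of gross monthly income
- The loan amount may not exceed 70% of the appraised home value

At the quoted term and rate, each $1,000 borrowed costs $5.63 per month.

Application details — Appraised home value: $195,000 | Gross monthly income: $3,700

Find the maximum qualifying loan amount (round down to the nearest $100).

$136,500

Payment cap: 25% × $3,700 = $925/month.
At $5.63 per $1,000, that supports 925/5.63 × 1,000 ≈ $164,298 → $164,200.
LTV cap: 70% × $195,000 = $136,500 → $136,500.
Binding constraint: loan-to-value.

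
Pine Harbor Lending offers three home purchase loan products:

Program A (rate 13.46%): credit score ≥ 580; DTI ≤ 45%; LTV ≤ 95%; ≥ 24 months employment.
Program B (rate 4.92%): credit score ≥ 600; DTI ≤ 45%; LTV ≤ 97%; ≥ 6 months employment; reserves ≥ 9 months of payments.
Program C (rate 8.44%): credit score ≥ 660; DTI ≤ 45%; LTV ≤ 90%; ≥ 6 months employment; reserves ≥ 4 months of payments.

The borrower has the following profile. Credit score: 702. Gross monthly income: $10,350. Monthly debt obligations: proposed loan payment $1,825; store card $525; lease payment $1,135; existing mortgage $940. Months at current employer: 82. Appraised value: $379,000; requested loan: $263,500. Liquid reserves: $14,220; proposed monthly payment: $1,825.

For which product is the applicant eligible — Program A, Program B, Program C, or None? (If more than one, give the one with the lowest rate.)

Program C

Total debts = (1,825 + 525 + 1,135 + 940) = 4,425; DTI = 4,425/10,350 = 42.8%.
LTV = 263,500/379,000 = 69.5%.
Reserves = 14,220/1,825 = 7.8 months.
Program A: score 702 ≥ 580; DTI 42.8% ≤ 45%; LTV 69.5% ≤ 95%; employment 82 ≥ 24 mo → qualifies.
Program B: score 702 ≥ 600; DTI 42.8% ≤ 45%; LTV 69.5% ≤ 97%; employment 82 ≥ 6 mo; reserves 7.8 < 9 mo → does not qualify.
Program C: score 702 ≥ 660; DTI 42.8% ≤ 45%; LTV 69.5% ≤ 90%; employment 82 ≥ 6 mo; reserves 7.8 ≥ 4 mo → qualifies.
Qualifying: Program A, Program C. Lowest rate is 8.44% → Program C.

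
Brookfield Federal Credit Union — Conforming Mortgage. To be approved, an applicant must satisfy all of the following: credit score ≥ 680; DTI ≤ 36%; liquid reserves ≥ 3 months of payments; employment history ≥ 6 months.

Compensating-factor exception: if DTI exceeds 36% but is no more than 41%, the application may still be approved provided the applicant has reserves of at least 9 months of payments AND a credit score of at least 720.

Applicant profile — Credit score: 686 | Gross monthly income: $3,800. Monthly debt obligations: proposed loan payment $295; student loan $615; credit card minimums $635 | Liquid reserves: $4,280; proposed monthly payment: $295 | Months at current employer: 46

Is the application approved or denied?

Denied

Credit score 686 ≥ 680 (meets base)
Total debts = (295 + 615 + 635) = 1,545. DTI = 1,545/3,800 = 40.7% > 36% — standard DTI limit exceeded.
Liquid reserves cover 4,280/295 = 14.5 months — ≥ 3 required
Employment 46 ≥ 6 months
DTI 40.7% is within the 36%–41% exception band; checking compensating factors.
Override check — reserves: 14.5 mo (ok); score: 686 (below 720).
Override conditions not both satisfied; exception does not apply.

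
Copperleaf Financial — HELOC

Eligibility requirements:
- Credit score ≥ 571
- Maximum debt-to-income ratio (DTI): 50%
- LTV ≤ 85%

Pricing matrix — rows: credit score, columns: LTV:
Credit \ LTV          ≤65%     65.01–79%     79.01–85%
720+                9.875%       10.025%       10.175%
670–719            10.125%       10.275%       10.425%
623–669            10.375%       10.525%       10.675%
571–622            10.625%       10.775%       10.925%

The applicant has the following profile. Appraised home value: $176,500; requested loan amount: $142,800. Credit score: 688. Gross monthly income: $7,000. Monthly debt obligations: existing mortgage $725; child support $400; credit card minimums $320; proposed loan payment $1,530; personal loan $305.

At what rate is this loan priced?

10.425%

Credit score 688 ≥ 571; Total monthly debts = (725 + 400 + 320 + 1,530 + 305) = 3,280. DTI: 3,280 ÷ 7,000 = 46.9%, within the 50% cap
LTV = 142,800/176,500 = 80.9% ≤ 85%
Row: 688 falls in 670–719. Column: 80.9% falls in 79.01–85%. Rate = 10.425%.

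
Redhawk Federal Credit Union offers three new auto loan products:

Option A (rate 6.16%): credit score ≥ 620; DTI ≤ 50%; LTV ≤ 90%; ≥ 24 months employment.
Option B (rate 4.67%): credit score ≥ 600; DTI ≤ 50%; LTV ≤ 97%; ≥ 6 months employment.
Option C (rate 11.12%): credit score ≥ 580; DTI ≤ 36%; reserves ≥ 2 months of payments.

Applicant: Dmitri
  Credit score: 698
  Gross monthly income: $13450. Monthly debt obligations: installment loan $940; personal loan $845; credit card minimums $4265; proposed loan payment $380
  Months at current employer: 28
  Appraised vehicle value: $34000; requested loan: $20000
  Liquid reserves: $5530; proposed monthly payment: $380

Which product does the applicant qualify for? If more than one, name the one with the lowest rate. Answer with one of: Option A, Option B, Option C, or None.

Total debts = (940 + 845 + 4,265 + 380) = 6,430; DTI = 6,430/13,450 = 47.8%.
LTV = 20,000/34,000 = 58.8%.
Reserves = 5,530/380 = 14.6 months.
Option A: score 698 ≥ 620; DTI 47.8% ≤ 50%; LTV 58.8% ≤ 90%; employment 28 ≥ 24 mo → qualifies.
Option B: score 698 ≥ 600; DTI 47.8% ≤ 50%; LTV 58.8% ≤ 97%; employment 28 ≥ 6 mo → qualifies.
Option C: score 698 ≥ 580; DTI 47.8% > 36%; reserves 14.6 ≥ 2 mo → does not qualify.
Qualifying: Option A, Option B. Lowest rate is 4.67% → Option B.

Option B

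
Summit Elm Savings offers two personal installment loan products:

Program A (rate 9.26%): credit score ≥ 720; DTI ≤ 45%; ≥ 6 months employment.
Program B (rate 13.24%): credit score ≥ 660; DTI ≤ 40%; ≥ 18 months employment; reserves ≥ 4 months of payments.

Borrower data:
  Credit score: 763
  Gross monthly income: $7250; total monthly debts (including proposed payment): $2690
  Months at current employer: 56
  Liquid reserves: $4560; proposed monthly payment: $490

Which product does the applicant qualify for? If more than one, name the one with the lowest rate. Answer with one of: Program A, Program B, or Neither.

DTI = 2,690/7,250 = 37.1%.
Reserves = 4,560/490 = 9.3 months.
Program A: score 763 ≥ 720; DTI 37.1% ≤ 45%; employment 56 ≥ 6 mo → qualifies.
Program B: score 763 ≥ 660; DTI 37.1% ≤ 40%; employment 56 ≥ 18 mo; reserves 9.3 ≥ 4 mo → qualifies.
Qualifying: Program A, Program B. Lowest rate is 9.26% → Program A.

Program A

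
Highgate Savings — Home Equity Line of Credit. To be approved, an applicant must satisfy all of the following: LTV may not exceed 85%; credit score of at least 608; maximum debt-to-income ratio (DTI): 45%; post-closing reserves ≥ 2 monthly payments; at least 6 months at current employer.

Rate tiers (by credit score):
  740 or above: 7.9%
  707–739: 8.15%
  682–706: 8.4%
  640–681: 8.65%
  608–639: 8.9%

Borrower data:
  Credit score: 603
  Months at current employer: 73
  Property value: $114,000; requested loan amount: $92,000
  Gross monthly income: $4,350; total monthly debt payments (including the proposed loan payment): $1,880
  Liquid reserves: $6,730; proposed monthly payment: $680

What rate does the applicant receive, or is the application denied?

Credit score 603 < 608 (below minimum)
Reserves = 6,730/680 = 9.9 months ≥ 2
Employment 73 ≥ 6 months
Debt-to-income = 1,880/4,350 = 43.2% — meets 45% limit
LTV: 92,000 ÷ 114,000 = 80.7%, within 85% cap
Not all requirements met → denied.

Denied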